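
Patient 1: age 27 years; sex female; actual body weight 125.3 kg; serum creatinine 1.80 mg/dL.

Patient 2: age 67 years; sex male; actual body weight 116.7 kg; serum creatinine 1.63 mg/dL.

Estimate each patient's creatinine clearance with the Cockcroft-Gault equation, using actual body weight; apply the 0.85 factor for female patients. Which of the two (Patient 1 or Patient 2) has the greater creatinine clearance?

Patient 1: CrCl = (140 − 27) × 125.3 / (72 × 1.8) × 0.85 = 14158.9 / 129.60 × 0.85 ≈ 92.9 mL/min
Patient 2: CrCl = (140 − 67) × 116.7 / (72 × 1.63) = 8519.1 / 117.36 ≈ 72.6 mL/min
92.9 vs 72.6 mL/min → Patient 1 is higher.

Patient 1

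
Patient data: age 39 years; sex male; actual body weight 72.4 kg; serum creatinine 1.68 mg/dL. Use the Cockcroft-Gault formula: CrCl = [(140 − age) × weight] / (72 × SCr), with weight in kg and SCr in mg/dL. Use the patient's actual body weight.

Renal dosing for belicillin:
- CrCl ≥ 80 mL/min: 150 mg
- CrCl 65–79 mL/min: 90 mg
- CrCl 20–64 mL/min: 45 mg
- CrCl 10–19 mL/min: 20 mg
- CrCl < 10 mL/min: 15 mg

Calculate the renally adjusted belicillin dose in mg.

45 mg

CrCl = (140 − 39) × 72.4 / (72 × 1.68) = 7312.4 / 120.96 ≈ 60.5 mL/min
CrCl ≈ 60 mL/min → bracket 20–64 mL/min.
Dose for this bracket: 45 mg.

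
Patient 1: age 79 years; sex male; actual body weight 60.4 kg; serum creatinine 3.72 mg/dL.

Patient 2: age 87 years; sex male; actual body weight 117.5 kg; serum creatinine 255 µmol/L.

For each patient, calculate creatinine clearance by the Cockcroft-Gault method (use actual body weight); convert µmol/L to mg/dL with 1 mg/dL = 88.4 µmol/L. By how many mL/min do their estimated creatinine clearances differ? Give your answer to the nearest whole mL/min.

16 mL/min

Patient 1: CrCl = (140 − 79) × 60.4 / (72 × 3.72) = 3684.4 / 267.84 ≈ 13.8 mL/min
Patient 2: SCr = 255 / 88.4 = 2.885 mg/dL
Patient 2: CrCl = (140 − 87) × 117.5 / (72 × 2.885) = 6227.5 / 207.72 ≈ 30.0 mL/min
|13.8 − 30.0| = 16.2 mL/min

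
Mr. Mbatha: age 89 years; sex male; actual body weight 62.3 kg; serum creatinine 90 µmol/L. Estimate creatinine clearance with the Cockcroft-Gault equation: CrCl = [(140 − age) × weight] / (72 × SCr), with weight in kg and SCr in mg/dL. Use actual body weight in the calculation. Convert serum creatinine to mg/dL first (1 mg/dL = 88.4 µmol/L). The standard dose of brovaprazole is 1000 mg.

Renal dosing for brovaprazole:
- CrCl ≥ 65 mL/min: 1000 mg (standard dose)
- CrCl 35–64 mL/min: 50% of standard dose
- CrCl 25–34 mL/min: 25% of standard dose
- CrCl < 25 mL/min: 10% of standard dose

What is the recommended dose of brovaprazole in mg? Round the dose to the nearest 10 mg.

SCr = 90 / 88.4 = 1.018 mg/dL
CrCl = (140 − 89) × 62.3 / (72 × 1.018) = 3177.3 / 73.30 ≈ 43.3 mL/min
CrCl ≈ 43 mL/min → bracket 35–64 mL/min.
50% of 1000 mg = 500 mg

500 mg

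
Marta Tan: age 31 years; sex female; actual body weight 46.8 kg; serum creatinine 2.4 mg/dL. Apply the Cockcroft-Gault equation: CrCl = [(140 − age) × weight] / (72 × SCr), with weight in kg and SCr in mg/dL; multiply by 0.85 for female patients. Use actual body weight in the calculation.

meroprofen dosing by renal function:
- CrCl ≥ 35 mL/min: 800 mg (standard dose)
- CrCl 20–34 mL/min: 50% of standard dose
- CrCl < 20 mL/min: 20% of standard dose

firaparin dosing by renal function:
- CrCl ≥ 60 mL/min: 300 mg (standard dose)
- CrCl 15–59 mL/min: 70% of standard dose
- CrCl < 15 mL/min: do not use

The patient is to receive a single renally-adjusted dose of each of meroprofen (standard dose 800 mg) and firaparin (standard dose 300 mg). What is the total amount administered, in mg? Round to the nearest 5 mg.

610 mg

CrCl = (140 − 31) × 46.8 / (72 × 2.4) × 0.85 = 5101.2 / 172.80 × 0.85 ≈ 25.1 mL/min
CrCl ≈ 25 mL/min.
meroprofen: 20–34 mL/min → 50% of 800 mg = 400 mg.
firaparin: 15–59 mL/min → 70% of 300 mg = 210 mg.
Total = 400 + 210 = 610 mg.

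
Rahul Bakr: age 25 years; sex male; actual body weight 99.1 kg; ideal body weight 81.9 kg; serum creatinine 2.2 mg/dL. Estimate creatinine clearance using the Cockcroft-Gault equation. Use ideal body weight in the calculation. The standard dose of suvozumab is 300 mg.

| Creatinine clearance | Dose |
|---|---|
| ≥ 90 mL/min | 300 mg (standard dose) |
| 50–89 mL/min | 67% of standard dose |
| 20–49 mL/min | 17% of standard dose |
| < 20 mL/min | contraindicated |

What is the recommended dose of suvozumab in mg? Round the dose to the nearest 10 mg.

CrCl = (140 − 25) × 81.9 / (72 × 2.2) = 9418.5 / 158.40 ≈ 59.5 mL/min
CrCl ≈ 59 mL/min → bracket 50–89 mL/min.
67% of 300 mg = 201 mg → 200 mg

200 mg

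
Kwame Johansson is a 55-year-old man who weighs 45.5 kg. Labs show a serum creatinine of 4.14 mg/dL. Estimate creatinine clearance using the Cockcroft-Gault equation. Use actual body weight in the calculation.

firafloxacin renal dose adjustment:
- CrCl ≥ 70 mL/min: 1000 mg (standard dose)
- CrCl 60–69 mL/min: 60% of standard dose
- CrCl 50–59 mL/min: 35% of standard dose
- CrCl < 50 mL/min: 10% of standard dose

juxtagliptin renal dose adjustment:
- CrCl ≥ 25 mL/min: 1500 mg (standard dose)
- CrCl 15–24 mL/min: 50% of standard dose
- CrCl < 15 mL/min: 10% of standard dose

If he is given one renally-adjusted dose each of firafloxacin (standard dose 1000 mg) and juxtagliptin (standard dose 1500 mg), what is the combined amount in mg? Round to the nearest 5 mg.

CrCl = (140 − 55) × 45.5 / (72 × 4.14) = 3867.5 / 298.08 ≈ 13.0 mL/min
CrCl ≈ 13 mL/min.
firafloxacin: < 50 mL/min → 10% of 1000 mg = 100 mg.
juxtagliptin: < 15 mL/min → 10% of 1500 mg = 150 mg.
Total = 100 + 150 = 250 mg.

250 mg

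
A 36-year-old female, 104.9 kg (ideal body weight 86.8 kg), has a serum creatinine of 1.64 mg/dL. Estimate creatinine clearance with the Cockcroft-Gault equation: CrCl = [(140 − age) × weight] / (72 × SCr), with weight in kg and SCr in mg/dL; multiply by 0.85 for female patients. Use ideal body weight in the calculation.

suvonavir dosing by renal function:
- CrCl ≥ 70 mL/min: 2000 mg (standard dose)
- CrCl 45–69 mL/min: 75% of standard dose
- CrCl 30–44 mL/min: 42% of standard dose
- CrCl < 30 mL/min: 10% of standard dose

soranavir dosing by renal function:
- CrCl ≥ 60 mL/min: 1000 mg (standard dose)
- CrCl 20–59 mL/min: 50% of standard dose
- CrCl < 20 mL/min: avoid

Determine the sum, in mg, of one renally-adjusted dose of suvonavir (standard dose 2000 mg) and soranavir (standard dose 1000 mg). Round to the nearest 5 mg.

CrCl = (140 − 36) × 86.8 / (72 × 1.64) × 0.85 = 9027.2 / 118.08 × 0.85 ≈ 65.0 mL/min
CrCl ≈ 65 mL/min.
suvonavir: 45–69 mL/min → 75% of 2000 mg = 1500 mg.
soranavir: ≥ 60 mL/min → 100% of 1000 mg = 1000 mg.
Total = 1500 + 1000 = 2500 mg.

2500 mg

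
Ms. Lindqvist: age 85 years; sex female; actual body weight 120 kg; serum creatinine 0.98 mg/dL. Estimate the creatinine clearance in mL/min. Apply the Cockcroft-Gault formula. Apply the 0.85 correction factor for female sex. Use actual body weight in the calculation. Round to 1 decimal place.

79.5 mL/min

CrCl = (140 − 85) × 120 / (72 × 0.98) × 0.85 = 6600.0 / 70.56 × 0.85 ≈ 79.5 mL/min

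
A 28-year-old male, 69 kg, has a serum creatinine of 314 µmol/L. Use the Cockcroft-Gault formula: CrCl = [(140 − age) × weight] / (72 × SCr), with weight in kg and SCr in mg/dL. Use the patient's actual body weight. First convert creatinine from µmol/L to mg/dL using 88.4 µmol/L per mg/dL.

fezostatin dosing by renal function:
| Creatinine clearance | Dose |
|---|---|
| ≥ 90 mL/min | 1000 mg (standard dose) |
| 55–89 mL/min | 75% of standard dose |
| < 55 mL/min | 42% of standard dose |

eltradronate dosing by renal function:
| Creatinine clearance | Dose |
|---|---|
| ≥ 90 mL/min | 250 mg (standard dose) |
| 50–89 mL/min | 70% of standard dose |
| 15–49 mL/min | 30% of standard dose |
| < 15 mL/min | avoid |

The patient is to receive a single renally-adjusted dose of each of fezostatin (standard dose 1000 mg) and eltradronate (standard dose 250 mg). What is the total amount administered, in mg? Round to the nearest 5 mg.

SCr = 314 / 88.4 = 3.552 mg/dL
CrCl = (140 − 28) × 69 / (72 × 3.552) = 7728.0 / 255.74 ≈ 30.2 mL/min
CrCl ≈ 30 mL/min.
fezostatin: < 55 mL/min → 42% of 1000 mg = 420 mg.
eltradronate: 15–49 mL/min → 30% of 250 mg = 75 mg.
Total = 420 + 75 = 495 mg.

495 mg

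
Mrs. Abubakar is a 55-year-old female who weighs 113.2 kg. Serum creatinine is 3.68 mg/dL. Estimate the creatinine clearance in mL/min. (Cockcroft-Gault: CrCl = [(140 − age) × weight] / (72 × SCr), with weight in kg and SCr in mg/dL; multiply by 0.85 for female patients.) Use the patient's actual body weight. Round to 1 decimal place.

CrCl = (140 − 55) × 113.2 / (72 × 3.68) × 0.85 = 9622.0 / 264.96 × 0.85 ≈ 30.9 mL/min

30.9 mL/min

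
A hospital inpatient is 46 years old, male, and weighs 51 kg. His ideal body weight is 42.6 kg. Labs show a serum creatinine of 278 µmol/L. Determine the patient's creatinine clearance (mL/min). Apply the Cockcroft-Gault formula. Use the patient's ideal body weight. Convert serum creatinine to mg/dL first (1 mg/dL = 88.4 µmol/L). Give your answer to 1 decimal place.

SCr = 278 / 88.4 = 3.145 mg/dL
CrCl = (140 − 46) × 42.6 / (72 × 3.145) = 4004.4 / 226.44 ≈ 17.7 mL/min

17.7 mL/min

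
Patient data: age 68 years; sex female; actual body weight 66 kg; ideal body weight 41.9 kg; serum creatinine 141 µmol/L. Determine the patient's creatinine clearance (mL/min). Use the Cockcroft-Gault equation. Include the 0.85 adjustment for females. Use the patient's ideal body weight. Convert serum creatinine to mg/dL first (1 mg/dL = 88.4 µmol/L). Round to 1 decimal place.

22.3 mL/min

SCr = 141 / 88.4 = 1.595 mg/dL
CrCl = (140 − 68) × 41.9 / (72 × 1.595) × 0.85 = 3016.8 / 114.84 × 0.85 ≈ 22.3 mL/min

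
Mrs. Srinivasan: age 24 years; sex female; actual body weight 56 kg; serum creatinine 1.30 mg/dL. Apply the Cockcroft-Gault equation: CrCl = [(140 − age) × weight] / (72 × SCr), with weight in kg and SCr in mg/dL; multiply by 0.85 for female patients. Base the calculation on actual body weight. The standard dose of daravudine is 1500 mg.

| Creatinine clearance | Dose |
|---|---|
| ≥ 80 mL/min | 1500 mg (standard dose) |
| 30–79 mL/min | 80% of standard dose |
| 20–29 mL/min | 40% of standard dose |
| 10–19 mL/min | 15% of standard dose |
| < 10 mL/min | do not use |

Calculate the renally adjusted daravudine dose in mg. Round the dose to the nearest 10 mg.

CrCl = (140 − 24) × 56 / (72 × 1.3) × 0.85 = 6496.0 / 93.60 × 0.85 ≈ 59.0 mL/min
CrCl ≈ 59 mL/min → bracket 30–79 mL/min.
80% of 1500 mg = 1200 mg

1200 mg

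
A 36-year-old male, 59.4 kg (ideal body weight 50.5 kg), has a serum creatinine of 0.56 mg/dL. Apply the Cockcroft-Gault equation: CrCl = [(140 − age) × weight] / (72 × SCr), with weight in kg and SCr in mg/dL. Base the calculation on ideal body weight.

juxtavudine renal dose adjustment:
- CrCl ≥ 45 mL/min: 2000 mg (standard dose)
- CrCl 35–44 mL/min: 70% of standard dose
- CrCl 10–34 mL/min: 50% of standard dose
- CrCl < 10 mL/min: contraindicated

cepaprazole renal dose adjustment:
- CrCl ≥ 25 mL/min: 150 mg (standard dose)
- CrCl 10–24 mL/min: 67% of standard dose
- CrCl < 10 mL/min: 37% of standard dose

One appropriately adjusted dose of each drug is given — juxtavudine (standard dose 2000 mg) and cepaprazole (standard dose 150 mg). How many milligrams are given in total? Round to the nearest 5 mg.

CrCl = (140 − 36) × 50.5 / (72 × 0.56) = 5252.0 / 40.32 ≈ 130.3 mL/min
CrCl ≈ 130 mL/min.
juxtavudine: ≥ 45 mL/min → 100% of 2000 mg = 2000 mg.
cepaprazole: ≥ 25 mL/min → 100% of 150 mg = 150 mg.
Total = 2000 + 150 = 2150 mg.

2150 mg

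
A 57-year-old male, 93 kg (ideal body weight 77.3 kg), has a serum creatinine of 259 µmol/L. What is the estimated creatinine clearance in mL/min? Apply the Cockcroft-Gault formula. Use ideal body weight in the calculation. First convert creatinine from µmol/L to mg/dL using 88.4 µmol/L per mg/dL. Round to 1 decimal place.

30.4 mL/min

SCr = 259 / 88.4 = 2.93 mg/dL
CrCl = (140 − 57) × 77.3 / (72 × 2.93) = 6415.9 / 210.96 ≈ 30.4 mL/min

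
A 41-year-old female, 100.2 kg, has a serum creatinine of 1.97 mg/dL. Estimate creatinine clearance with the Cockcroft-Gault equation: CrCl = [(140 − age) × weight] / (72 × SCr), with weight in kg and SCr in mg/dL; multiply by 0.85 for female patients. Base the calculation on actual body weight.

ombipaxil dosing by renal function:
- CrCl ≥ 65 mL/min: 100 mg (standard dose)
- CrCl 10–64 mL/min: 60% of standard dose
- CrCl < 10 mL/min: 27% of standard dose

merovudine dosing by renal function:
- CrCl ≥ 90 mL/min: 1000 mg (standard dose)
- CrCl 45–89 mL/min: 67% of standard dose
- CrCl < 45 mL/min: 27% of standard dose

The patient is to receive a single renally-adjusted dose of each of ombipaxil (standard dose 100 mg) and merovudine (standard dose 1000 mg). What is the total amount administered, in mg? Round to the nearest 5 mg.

CrCl = (140 − 41) × 100.2 / (72 × 1.97) × 0.85 = 9919.8 / 141.84 × 0.85 ≈ 59.4 mL/min
CrCl ≈ 59 mL/min.
ombipaxil: 10–64 mL/min → 60% of 100 mg = 60 mg.
merovudine: 45–89 mL/min → 67% of 1000 mg = 670 mg.
Total = 60 + 670 = 730 mg.

730 mg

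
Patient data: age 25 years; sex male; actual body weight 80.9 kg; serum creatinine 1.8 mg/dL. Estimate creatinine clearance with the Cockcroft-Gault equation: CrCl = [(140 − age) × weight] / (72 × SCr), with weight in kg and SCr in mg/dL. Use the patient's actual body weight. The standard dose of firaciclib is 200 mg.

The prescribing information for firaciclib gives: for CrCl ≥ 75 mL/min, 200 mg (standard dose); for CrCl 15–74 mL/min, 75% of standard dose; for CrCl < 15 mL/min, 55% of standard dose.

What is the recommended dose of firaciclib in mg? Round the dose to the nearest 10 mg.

CrCl = (140 − 25) × 80.9 / (72 × 1.8) = 9303.5 / 129.60 ≈ 71.8 mL/min
CrCl ≈ 72 mL/min → bracket 15–74 mL/min.
75% of 200 mg = 150 mg

150 mg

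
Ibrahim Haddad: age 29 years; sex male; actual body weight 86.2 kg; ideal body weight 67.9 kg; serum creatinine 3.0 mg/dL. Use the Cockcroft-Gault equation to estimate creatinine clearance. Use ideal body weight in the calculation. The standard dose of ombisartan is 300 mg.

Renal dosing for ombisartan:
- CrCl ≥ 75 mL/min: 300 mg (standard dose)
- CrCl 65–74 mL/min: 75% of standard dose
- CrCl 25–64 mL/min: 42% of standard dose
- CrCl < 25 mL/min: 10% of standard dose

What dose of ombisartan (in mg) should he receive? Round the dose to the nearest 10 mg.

CrCl = (140 − 29) × 67.9 / (72 × 3) = 7536.9 / 216.00 ≈ 34.9 mL/min
CrCl ≈ 35 mL/min → bracket 25–64 mL/min.
42% of 300 mg = 126 mg → 130 mg

130 mg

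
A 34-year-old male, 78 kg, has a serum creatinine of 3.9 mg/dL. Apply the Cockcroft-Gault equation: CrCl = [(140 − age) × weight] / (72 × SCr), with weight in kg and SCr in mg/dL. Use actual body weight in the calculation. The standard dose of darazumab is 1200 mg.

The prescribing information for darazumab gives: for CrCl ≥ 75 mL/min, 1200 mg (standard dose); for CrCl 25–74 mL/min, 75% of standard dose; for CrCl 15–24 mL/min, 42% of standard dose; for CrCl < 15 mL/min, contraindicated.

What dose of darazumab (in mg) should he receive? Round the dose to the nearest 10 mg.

CrCl = (140 − 34) × 78 / (72 × 3.9) = 8268.0 / 280.80 ≈ 29.4 mL/min
CrCl ≈ 29 mL/min → bracket 25–74 mL/min.
75% of 1200 mg = 900 mg

900 mg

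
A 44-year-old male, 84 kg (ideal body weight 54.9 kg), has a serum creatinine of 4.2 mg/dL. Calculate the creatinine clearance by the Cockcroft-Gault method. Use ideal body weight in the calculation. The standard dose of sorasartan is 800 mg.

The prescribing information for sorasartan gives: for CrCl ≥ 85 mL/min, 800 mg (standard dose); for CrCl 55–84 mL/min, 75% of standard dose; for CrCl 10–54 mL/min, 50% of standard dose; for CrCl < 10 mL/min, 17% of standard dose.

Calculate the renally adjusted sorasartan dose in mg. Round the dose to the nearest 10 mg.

CrCl = (140 − 44) × 54.9 / (72 × 4.2) = 5270.4 / 302.40 ≈ 17.4 mL/min
CrCl ≈ 17 mL/min → bracket 10–54 mL/min.
50% of 800 mg = 400 mg

400 mg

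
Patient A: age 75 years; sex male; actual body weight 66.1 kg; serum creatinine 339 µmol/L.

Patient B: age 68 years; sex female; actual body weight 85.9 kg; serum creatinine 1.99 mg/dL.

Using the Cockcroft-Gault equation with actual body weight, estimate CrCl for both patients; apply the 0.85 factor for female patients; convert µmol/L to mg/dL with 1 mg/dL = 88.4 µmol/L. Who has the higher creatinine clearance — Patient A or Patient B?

Patient A: SCr = 339 / 88.4 = 3.835 mg/dL
Patient A: CrCl = (140 − 75) × 66.1 / (72 × 3.835) = 4296.5 / 276.12 ≈ 15.6 mL/min
Patient B: CrCl = (140 − 68) × 85.9 / (72 × 1.99) × 0.85 = 6184.8 / 143.28 × 0.85 ≈ 36.7 mL/min
15.6 vs 36.7 mL/min → Patient B is higher.

Patient B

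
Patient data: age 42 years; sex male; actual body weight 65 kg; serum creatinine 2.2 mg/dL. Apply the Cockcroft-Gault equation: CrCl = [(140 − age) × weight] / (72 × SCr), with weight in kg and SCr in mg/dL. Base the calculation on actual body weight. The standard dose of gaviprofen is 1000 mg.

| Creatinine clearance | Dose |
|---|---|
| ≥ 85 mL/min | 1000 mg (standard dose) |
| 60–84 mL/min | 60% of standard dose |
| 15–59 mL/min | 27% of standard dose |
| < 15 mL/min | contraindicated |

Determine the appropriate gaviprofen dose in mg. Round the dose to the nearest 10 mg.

270 mg

CrCl = (140 − 42) × 65 / (72 × 2.2) = 6370.0 / 158.40 ≈ 40.2 mL/min
CrCl ≈ 40 mL/min → bracket 15–59 mL/min.
27% of 1000 mg = 270 mg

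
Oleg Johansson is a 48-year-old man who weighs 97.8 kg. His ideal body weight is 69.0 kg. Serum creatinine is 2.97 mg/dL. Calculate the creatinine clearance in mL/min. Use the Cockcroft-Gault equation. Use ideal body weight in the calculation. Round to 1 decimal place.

29.7 mL/min

CrCl = (140 − 48) × 69 / (72 × 2.97) = 6348.0 / 213.84 ≈ 29.7 mL/min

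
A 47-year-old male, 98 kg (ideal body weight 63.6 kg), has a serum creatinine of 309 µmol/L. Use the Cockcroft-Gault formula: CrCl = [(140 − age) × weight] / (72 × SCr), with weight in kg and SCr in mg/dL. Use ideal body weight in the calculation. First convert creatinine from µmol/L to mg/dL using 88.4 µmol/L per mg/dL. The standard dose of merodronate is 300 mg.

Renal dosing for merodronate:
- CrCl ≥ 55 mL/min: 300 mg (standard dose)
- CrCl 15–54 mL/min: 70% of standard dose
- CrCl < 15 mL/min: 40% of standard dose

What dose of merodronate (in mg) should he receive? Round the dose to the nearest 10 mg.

SCr = 309 / 88.4 = 3.495 mg/dL
CrCl = (140 − 47) × 63.6 / (72 × 3.495) = 5914.8 / 251.64 ≈ 23.5 mL/min
CrCl ≈ 24 mL/min → bracket 15–54 mL/min.
70% of 300 mg = 210 mg

210 mg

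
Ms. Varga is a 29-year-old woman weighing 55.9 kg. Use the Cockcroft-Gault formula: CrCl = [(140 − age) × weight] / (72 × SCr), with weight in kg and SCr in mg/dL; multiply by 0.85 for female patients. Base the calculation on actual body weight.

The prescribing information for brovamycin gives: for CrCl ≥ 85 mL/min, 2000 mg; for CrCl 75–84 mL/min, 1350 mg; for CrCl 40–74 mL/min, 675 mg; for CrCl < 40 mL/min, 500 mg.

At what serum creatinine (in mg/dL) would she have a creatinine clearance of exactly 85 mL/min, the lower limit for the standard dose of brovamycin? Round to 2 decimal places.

0.86 mg/dL

Standard dose requires CrCl ≥ 85 mL/min.
Set (140 − 29) × 55.9 × 0.85 / (72 × SCr) = 85
SCr = (140 − 29) × 55.9 × 0.85 / (72 × 85) = 0.862 mg/dL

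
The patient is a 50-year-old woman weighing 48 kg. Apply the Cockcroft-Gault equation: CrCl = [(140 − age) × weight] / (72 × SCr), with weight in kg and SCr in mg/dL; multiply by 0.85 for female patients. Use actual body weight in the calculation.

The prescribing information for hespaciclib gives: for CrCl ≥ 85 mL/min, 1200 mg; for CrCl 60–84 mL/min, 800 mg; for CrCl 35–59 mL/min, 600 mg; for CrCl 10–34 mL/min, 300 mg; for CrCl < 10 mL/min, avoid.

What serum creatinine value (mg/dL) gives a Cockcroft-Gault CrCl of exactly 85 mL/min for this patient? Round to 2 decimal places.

0.60 mg/dL

Standard dose requires CrCl ≥ 85 mL/min.
Set (140 − 50) × 48 × 0.85 / (72 × SCr) = 85
SCr = (140 − 50) × 48 × 0.85 / (72 × 85) = 0.600 mg/dL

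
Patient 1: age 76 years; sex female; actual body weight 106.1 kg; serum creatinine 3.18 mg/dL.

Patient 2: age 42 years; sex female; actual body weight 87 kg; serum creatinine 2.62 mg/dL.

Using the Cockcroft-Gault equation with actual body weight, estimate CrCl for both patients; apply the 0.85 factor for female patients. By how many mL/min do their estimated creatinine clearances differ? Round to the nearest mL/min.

13 mL/min

Patient 1: CrCl = (140 − 76) × 106.1 / (72 × 3.18) × 0.85 = 6790.4 / 228.96 × 0.85 ≈ 25.2 mL/min
Patient 2: CrCl = (140 − 42) × 87 / (72 × 2.62) × 0.85 = 8526.0 / 188.64 × 0.85 ≈ 38.4 mL/min
|25.2 − 38.4| = 13.2 mL/min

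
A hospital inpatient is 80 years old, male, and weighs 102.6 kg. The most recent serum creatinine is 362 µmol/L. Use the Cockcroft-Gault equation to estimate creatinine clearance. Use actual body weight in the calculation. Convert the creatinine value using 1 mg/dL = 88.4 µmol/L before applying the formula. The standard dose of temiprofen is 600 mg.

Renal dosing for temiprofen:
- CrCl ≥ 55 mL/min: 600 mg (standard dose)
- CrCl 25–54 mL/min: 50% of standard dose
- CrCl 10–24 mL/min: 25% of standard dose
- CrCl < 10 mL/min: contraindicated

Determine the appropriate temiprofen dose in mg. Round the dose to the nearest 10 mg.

SCr = 362 / 88.4 = 4.095 mg/dL
CrCl = (140 − 80) × 102.6 / (72 × 4.095) = 6156.0 / 294.84 ≈ 20.9 mL/min
CrCl ≈ 21 mL/min → bracket 10–24 mL/min.
25% of 600 mg = 150 mg

150 mg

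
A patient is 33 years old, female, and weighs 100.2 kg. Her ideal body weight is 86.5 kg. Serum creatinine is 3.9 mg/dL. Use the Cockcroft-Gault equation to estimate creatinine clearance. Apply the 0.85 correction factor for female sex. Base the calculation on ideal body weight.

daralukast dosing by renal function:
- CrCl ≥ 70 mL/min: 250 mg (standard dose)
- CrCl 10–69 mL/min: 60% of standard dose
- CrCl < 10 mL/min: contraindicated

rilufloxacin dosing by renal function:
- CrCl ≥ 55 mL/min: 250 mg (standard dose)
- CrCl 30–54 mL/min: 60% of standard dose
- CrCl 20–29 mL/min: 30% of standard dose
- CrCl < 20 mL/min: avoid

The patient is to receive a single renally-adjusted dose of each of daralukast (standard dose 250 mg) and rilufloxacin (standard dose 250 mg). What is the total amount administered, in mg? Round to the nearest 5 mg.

CrCl = (140 − 33) × 86.5 / (72 × 3.9) × 0.85 = 9255.5 / 280.80 × 0.85 ≈ 28.0 mL/min
CrCl ≈ 28 mL/min.
daralukast: 10–69 mL/min → 60% of 250 mg = 150 mg.
rilufloxacin: 20–29 mL/min → 30% of 250 mg = 75 mg.
Total = 150 + 75 = 225 mg.

225 mg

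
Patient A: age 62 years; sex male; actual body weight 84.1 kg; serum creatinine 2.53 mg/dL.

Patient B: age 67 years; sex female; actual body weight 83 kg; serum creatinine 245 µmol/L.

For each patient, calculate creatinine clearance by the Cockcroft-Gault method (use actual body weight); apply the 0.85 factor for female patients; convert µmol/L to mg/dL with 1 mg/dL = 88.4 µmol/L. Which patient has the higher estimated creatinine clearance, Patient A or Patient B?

Patient A

Patient A: CrCl = (140 − 62) × 84.1 / (72 × 2.53) = 6559.8 / 182.16 ≈ 36.0 mL/min
Patient B: SCr = 245 / 88.4 = 2.771 mg/dL
Patient B: CrCl = (140 − 67) × 83 / (72 × 2.771) × 0.85 = 6059.0 / 199.51 × 0.85 ≈ 25.8 mL/min
36.0 vs 25.8 mL/min → Patient A is higher.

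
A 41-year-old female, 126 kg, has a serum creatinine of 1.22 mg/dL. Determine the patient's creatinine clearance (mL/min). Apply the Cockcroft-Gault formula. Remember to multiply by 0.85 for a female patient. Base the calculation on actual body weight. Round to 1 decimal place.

CrCl = (140 − 41) × 126 / (72 × 1.22) × 0.85 = 12474.0 / 87.84 × 0.85 ≈ 120.7 mL/min

120.7 mL/min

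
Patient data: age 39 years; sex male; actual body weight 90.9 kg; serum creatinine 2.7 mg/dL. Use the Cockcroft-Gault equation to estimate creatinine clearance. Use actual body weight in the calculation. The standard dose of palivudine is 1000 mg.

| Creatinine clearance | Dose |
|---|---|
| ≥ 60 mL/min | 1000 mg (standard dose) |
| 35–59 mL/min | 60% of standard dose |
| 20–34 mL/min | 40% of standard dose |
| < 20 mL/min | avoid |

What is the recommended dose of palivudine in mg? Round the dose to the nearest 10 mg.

600 mg

CrCl = (140 − 39) × 90.9 / (72 × 2.7) = 9180.9 / 194.40 ≈ 47.2 mL/min
CrCl ≈ 47 mL/min → bracket 35–59 mL/min.
60% of 1000 mg = 600 mg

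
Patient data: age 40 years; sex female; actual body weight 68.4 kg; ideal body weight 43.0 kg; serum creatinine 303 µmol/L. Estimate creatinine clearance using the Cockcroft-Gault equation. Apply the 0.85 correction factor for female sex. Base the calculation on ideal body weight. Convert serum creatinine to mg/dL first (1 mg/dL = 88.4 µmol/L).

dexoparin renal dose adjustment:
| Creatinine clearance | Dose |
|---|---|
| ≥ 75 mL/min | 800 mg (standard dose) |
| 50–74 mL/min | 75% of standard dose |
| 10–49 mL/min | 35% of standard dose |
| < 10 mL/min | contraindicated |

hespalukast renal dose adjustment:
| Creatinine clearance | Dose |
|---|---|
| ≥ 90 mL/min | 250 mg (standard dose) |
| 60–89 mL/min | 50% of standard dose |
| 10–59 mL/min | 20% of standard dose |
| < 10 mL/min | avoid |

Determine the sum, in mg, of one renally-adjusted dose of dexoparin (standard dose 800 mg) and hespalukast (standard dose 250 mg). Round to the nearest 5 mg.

330 mg

SCr = 303 / 88.4 = 3.428 mg/dL
CrCl = (140 − 40) × 43 / (72 × 3.428) × 0.85 = 4300.0 / 246.82 × 0.85 ≈ 14.8 mL/min
CrCl ≈ 15 mL/min.
dexoparin: 10–49 mL/min → 35% of 800 mg = 280 mg.
hespalukast: 10–59 mL/min → 20% of 250 mg = 50 mg.
Total = 280 + 50 = 330 mg.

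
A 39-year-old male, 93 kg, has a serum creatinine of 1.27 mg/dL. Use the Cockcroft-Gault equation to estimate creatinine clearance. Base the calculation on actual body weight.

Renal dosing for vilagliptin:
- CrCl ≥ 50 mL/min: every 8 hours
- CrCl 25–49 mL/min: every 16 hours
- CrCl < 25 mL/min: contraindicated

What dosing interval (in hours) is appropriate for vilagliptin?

CrCl = (140 − 39) × 93 / (72 × 1.27) = 9393.0 / 91.44 ≈ 102.7 mL/min
CrCl ≈ 103 mL/min → bracket ≥ 50 mL/min → every 8 hours.

every 8 hours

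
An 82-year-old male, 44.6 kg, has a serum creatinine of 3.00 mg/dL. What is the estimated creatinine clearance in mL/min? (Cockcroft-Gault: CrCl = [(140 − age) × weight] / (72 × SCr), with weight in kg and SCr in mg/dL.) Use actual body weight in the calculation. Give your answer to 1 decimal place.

CrCl = (140 − 82) × 44.6 / (72 × 3) = 2586.8 / 216.00 ≈ 12.0 mL/min

12.0 mL/min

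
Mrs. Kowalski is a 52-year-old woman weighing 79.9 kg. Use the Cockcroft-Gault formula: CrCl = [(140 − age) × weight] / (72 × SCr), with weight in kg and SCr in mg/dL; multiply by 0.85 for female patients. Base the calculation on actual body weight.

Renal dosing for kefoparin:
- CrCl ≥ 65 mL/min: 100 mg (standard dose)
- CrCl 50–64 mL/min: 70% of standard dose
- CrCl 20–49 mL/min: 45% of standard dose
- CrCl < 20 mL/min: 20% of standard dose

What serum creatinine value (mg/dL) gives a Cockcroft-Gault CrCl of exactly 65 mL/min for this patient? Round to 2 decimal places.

Standard dose requires CrCl ≥ 65 mL/min.
Set (140 − 52) × 79.9 × 0.85 / (72 × SCr) = 65
SCr = (140 − 52) × 79.9 × 0.85 / (72 × 65) = 1.277 mg/dL

1.28 mg/dL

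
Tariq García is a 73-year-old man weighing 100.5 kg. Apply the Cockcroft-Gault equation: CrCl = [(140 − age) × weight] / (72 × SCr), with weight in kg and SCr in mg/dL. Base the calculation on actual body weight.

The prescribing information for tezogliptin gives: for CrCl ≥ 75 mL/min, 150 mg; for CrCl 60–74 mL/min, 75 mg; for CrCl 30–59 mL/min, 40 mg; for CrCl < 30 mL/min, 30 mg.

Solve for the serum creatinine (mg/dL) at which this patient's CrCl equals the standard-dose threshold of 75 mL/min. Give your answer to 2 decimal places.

Standard dose requires CrCl ≥ 75 mL/min.
Set (140 − 73) × 100.5 / (72 × SCr) = 75
SCr = (140 − 73) × 100.5 / (72 × 75) = 1.247 mg/dL

1.25 mg/dL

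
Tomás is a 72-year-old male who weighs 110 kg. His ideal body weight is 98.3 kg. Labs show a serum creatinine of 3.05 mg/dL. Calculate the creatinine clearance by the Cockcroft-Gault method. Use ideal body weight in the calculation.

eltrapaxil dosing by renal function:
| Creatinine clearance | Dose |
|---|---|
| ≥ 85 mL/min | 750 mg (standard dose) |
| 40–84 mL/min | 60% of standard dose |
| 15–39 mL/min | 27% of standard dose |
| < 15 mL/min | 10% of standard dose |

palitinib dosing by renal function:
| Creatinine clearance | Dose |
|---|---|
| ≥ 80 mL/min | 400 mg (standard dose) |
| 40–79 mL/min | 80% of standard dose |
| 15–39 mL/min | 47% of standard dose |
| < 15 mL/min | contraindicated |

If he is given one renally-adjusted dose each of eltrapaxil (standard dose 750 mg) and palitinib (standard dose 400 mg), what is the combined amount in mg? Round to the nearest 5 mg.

CrCl = (140 − 72) × 98.3 / (72 × 3.05) = 6684.4 / 219.60 ≈ 30.4 mL/min
CrCl ≈ 30 mL/min.
eltrapaxil: 15–39 mL/min → 27% of 750 mg = 202.5 mg.
palitinib: 15–39 mL/min → 47% of 400 mg = 188 mg.
Total = 202.5 + 188 = 390.5 mg.

390 mg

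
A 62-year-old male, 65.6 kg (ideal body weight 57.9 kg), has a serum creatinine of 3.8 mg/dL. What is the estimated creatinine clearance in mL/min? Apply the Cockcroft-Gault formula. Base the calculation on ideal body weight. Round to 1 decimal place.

CrCl = (140 − 62) × 57.9 / (72 × 3.8) = 4516.2 / 273.60 ≈ 16.5 mL/min

16.5 mL/min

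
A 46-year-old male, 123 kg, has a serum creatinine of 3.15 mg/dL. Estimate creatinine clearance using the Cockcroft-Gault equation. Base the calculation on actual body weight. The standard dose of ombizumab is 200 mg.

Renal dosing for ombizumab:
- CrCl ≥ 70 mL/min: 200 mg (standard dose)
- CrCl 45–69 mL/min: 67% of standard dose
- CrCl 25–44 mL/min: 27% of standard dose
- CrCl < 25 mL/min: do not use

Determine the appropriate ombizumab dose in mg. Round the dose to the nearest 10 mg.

CrCl = (140 − 46) × 123 / (72 × 3.15) = 11562.0 / 226.80 ≈ 51.0 mL/min
CrCl ≈ 51 mL/min → bracket 45–69 mL/min.
67% of 200 mg = 134 mg → 130 mg

130 mg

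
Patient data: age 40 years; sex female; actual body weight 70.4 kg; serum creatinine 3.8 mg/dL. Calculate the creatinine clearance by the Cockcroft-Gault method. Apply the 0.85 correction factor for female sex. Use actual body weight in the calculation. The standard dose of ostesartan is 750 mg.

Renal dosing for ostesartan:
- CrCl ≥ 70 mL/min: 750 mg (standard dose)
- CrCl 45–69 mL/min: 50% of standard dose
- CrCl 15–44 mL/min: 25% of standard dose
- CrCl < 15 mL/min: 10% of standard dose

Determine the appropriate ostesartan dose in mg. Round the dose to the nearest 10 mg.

190 mg

CrCl = (140 − 40) × 70.4 / (72 × 3.8) × 0.85 = 7040.0 / 273.60 × 0.85 ≈ 21.9 mL/min
CrCl ≈ 22 mL/min → bracket 15–44 mL/min.
25% of 750 mg = 187.5 mg → 190 mg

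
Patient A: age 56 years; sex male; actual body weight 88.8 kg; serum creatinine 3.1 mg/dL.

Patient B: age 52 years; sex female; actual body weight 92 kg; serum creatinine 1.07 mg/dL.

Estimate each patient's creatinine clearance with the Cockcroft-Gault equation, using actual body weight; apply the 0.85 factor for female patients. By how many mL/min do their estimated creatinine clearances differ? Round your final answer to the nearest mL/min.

Patient A: CrCl = (140 − 56) × 88.8 / (72 × 3.1) = 7459.2 / 223.20 ≈ 33.4 mL/min
Patient B: CrCl = (140 − 52) × 92 / (72 × 1.07) × 0.85 = 8096.0 / 77.04 × 0.85 ≈ 89.3 mL/min
|33.4 − 89.3| = 55.9 mL/min

56 mL/min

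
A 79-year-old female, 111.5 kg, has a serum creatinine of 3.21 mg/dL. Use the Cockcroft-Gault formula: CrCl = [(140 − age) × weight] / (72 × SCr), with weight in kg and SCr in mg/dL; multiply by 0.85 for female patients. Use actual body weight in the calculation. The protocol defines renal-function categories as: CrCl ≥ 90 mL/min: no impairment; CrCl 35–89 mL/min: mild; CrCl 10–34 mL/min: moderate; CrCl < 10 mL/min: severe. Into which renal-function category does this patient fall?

moderate

CrCl = (140 − 79) × 111.5 / (72 × 3.21) × 0.85 = 6801.5 / 231.12 × 0.85 ≈ 25.0 mL/min
25 mL/min falls in the 'moderate' range.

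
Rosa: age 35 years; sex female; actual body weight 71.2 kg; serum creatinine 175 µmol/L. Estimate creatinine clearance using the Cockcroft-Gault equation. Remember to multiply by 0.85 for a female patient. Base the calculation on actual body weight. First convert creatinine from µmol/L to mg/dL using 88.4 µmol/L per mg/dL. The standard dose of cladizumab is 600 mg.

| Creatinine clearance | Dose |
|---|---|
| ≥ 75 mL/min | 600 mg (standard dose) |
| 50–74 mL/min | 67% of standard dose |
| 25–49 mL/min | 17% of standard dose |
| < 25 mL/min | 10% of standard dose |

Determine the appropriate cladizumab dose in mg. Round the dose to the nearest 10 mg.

SCr = 175 / 88.4 = 1.98 mg/dL
CrCl = (140 − 35) × 71.2 / (72 × 1.98) × 0.85 = 7476.0 / 142.56 × 0.85 ≈ 44.6 mL/min
CrCl ≈ 45 mL/min → bracket 25–49 mL/min.
17% of 600 mg = 102 mg → 100 mg

100 mg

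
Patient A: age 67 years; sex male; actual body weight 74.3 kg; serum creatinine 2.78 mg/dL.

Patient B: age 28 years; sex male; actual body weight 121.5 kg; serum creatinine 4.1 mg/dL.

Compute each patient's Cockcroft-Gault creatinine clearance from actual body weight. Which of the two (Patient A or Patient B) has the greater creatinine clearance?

Patient B

Patient A: CrCl = (140 − 67) × 74.3 / (72 × 2.78) = 5423.9 / 200.16 ≈ 27.1 mL/min
Patient B: CrCl = (140 − 28) × 121.5 / (72 × 4.1) = 13608.0 / 295.20 ≈ 46.1 mL/min
27.1 vs 46.1 mL/min → Patient B is higher.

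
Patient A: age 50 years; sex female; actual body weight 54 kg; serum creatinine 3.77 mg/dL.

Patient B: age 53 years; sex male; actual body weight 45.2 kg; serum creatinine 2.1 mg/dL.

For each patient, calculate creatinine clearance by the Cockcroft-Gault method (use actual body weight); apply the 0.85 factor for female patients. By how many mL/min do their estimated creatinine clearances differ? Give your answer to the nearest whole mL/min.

Patient A: CrCl = (140 − 50) × 54 / (72 × 3.77) × 0.85 = 4860.0 / 271.44 × 0.85 ≈ 15.2 mL/min
Patient B: CrCl = (140 − 53) × 45.2 / (72 × 2.1) = 3932.4 / 151.20 ≈ 26.0 mL/min
|15.2 − 26.0| = 10.8 mL/min

11 mL/min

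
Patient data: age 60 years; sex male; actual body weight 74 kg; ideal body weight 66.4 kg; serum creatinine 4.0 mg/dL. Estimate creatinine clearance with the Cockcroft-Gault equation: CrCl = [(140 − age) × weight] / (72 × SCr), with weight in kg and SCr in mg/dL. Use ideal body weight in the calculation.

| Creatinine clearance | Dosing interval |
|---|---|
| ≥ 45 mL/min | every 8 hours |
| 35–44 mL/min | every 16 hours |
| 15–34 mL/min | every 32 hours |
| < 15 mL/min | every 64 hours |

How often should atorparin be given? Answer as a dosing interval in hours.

CrCl = (140 − 60) × 66.4 / (72 × 4) = 5312.0 / 288.00 ≈ 18.4 mL/min
CrCl ≈ 18 mL/min → bracket 15–34 mL/min → every 32 hours.

every 32 hours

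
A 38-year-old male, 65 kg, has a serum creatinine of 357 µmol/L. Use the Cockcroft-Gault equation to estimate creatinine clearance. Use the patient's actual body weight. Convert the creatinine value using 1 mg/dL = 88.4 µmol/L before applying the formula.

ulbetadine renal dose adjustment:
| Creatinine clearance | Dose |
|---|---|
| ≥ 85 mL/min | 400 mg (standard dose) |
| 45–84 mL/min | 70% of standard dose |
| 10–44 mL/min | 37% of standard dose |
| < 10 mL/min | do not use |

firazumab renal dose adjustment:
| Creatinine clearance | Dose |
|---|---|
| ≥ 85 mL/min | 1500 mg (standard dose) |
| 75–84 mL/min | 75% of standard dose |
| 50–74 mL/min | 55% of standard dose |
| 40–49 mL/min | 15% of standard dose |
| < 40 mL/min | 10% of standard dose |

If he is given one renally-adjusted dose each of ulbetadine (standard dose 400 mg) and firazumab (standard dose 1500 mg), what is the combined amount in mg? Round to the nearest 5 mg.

SCr = 357 / 88.4 = 4.038 mg/dL
CrCl = (140 − 38) × 65 / (72 × 4.038) = 6630.0 / 290.74 ≈ 22.8 mL/min
CrCl ≈ 23 mL/min.
ulbetadine: 10–44 mL/min → 37% of 400 mg = 148 mg.
firazumab: < 40 mL/min → 10% of 1500 mg = 150 mg.
Total = 148 + 150 = 298 mg.

300 mg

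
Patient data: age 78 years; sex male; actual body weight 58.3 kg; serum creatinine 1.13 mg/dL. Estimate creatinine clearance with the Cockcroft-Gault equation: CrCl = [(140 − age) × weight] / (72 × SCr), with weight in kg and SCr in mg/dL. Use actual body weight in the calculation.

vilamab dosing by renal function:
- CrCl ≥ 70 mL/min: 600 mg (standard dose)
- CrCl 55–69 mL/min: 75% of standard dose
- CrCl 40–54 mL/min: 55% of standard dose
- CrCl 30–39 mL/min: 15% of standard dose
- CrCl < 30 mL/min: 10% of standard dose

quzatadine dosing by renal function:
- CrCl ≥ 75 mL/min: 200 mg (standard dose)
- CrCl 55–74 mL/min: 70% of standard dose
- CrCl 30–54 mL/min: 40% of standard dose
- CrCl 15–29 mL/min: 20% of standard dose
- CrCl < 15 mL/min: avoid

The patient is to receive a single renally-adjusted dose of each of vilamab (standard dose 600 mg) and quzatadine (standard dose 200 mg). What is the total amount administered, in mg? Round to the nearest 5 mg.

CrCl = (140 − 78) × 58.3 / (72 × 1.13) = 3614.6 / 81.36 ≈ 44.4 mL/min
CrCl ≈ 44 mL/min.
vilamab: 40–54 mL/min → 55% of 600 mg = 330 mg.
quzatadine: 30–54 mL/min → 40% of 200 mg = 80 mg.
Total = 330 + 80 = 410 mg.

410 mg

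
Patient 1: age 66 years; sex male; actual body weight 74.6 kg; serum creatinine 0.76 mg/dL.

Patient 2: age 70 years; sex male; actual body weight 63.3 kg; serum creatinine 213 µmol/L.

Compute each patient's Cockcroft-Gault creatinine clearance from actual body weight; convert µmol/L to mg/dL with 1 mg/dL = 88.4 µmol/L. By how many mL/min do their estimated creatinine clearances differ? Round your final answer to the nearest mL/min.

75 mL/min

Patient 1: CrCl = (140 − 66) × 74.6 / (72 × 0.76) = 5520.4 / 54.72 ≈ 100.9 mL/min
Patient 2: SCr = 213 / 88.4 = 2.41 mg/dL
Patient 2: CrCl = (140 − 70) × 63.3 / (72 × 2.41) = 4431.0 / 173.52 ≈ 25.5 mL/min
|100.9 − 25.5| = 75.4 mL/min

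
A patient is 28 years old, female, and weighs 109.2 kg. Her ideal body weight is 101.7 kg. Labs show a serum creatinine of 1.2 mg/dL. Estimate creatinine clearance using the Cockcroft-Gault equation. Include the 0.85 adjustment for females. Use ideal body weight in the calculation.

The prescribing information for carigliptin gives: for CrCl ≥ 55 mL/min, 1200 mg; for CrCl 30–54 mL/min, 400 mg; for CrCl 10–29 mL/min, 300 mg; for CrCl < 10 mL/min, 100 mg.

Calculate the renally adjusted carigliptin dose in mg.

1200 mg

CrCl = (140 − 28) × 101.7 / (72 × 1.2) × 0.85 = 11390.4 / 86.40 × 0.85 ≈ 112.1 mL/min
CrCl ≈ 112 mL/min → bracket ≥ 55 mL/min.
Dose for this bracket: 1200 mg.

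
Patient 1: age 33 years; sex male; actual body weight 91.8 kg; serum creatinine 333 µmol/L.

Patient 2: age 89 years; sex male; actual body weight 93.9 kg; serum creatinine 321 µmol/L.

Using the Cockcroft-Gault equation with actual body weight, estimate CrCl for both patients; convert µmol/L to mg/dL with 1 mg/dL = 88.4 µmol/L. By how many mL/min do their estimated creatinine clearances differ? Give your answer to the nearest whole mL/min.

18 mL/min

Patient 1: SCr = 333 / 88.4 = 3.767 mg/dL
Patient 1: CrCl = (140 − 33) × 91.8 / (72 × 3.767) = 9822.6 / 271.22 ≈ 36.2 mL/min
Patient 2: SCr = 321 / 88.4 = 3.631 mg/dL
Patient 2: CrCl = (140 − 89) × 93.9 / (72 × 3.631) = 4788.9 / 261.43 ≈ 18.3 mL/min
|36.2 − 18.3| = 17.9 mL/min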